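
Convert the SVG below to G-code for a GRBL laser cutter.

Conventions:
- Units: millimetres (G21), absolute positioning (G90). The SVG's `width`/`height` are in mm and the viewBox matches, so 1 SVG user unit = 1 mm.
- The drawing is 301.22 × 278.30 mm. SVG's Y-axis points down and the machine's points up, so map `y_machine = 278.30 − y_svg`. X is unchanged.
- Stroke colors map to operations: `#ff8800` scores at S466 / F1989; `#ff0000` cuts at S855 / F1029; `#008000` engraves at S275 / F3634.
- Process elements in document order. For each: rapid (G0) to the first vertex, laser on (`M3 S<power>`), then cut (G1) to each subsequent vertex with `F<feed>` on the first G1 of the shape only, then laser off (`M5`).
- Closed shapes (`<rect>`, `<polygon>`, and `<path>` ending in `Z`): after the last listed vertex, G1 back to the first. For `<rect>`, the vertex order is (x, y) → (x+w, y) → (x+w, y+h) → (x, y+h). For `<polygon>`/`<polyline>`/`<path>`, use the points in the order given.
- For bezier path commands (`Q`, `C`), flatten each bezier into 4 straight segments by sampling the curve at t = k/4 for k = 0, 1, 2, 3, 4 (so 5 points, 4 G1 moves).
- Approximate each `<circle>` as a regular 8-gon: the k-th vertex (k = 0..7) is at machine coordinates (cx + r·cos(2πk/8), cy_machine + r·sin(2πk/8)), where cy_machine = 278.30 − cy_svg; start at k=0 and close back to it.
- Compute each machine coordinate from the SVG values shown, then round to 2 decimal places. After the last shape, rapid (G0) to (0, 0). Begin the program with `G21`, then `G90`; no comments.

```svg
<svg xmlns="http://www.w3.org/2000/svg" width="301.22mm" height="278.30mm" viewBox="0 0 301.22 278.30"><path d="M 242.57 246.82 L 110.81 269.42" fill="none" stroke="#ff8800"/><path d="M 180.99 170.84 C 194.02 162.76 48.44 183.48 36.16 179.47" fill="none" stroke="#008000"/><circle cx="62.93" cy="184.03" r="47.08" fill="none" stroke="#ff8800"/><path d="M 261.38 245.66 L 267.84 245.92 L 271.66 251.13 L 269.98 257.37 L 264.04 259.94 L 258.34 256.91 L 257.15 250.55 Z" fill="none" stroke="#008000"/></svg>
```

G21
G90
G0 X242.57 Y31.48
M3 S466
G1 X110.81 Y8.88 F1989
M5
G0 X180.99 Y107.46
M3 S275
G1 X165.58 Y108.96 F3634
G1 X118.07 Y104.67
G1 X65.80 Y99.62
G1 X36.16 Y98.83
M5
G0 X110.01 Y94.27
M3 S466
G1 X96.22 Y127.56 F1989
G1 X62.93 Y141.35
G1 X29.64 Y127.56
G1 X15.85 Y94.27
G1 X29.64 Y60.98
G1 X62.93 Y47.19
G1 X96.22 Y60.98
G1 X110.01 Y94.27
M5
G0 X261.38 Y32.64
M3 S275
G1 X267.84 Y32.38 F3634
G1 X271.66 Y27.17
G1 X269.98 Y20.93
G1 X264.04 Y18.36
G1 X258.34 Y21.39
G1 X257.15 Y27.75
G1 X261.38 Y32.64
M5
G0 X0.00 Y0.00

1 u = 1 mm; y_m = 278.30 − y.

[1] `<path>` line segment, #ff8800→score S466 F1989: (242.57,31.48) → (110.81,8.88)

[2] `<path>` cubic bezier, #008000→engrave S275 F3634: (180.99,107.46) → (165.58,108.96) → (118.07,104.67) → (65.80,99.62) → (36.16,98.83)

[3] `<circle>` circle, #ff8800→score S466 F1989: (110.01,94.27) → (96.22,127.56) → (62.93,141.35) → (29.64,127.56) → (15.85,94.27) → (29.64,60.98) → (62.93,47.19) → (96.22,60.98) → (110.01,94.27) (closed)

[4] `<path>` regular polygon, #008000→engrave S275 F3634: (261.38,32.64) → (267.84,32.38) → (271.66,27.17) → (269.98,20.93) → (264.04,18.36) → (258.34,21.39) → (257.15,27.75) → (261.38,32.64) (closed)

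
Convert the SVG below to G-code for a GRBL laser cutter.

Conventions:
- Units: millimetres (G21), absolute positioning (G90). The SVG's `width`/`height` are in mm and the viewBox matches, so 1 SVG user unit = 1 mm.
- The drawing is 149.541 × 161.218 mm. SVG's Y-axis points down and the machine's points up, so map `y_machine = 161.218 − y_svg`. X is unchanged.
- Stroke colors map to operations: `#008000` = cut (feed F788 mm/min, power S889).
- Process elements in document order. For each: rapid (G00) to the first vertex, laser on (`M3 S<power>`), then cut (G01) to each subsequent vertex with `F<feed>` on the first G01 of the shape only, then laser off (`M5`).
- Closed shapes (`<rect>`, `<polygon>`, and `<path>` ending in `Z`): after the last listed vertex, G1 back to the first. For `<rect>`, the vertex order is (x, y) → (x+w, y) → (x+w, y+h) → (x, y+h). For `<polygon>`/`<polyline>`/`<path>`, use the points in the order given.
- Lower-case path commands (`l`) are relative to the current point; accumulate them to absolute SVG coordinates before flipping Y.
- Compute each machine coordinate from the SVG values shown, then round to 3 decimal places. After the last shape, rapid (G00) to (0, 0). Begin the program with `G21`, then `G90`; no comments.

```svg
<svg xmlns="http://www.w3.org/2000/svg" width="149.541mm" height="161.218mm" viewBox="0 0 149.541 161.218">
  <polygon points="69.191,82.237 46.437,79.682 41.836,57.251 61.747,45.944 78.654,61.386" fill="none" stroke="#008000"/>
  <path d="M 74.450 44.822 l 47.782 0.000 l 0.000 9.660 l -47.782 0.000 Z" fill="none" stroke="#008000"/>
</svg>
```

1 u = 1 mm; y_m = 161.218 − y.

[1] `<polygon>` regular polygon, #008000→cut S889 F788: (69.191,78.981) → (46.437,81.536) → (41.836,103.967) → (61.747,115.274) → (78.654,99.832) → (69.191,78.981) (closed)

[2] `<path>` rectangle, #008000→cut S889 F788: (74.450,116.396) → (122.232,116.396) → (122.232,106.736) → (74.450,106.736) → (74.450,116.396) (closed)

G21
G90
G00 X69.191 Y78.981
M3 S889
G01 X46.437 Y81.536 F788
G01 X41.836 Y103.967
G01 X61.747 Y115.274
G01 X78.654 Y99.832
G01 X69.191 Y78.981
M5
G00 X74.450 Y116.396
M3 S889
G01 X122.232 Y116.396 F788
G01 X122.232 Y106.736
G01 X74.450 Y106.736
G01 X74.450 Y116.396
M5
G00 X0.000 Y0.000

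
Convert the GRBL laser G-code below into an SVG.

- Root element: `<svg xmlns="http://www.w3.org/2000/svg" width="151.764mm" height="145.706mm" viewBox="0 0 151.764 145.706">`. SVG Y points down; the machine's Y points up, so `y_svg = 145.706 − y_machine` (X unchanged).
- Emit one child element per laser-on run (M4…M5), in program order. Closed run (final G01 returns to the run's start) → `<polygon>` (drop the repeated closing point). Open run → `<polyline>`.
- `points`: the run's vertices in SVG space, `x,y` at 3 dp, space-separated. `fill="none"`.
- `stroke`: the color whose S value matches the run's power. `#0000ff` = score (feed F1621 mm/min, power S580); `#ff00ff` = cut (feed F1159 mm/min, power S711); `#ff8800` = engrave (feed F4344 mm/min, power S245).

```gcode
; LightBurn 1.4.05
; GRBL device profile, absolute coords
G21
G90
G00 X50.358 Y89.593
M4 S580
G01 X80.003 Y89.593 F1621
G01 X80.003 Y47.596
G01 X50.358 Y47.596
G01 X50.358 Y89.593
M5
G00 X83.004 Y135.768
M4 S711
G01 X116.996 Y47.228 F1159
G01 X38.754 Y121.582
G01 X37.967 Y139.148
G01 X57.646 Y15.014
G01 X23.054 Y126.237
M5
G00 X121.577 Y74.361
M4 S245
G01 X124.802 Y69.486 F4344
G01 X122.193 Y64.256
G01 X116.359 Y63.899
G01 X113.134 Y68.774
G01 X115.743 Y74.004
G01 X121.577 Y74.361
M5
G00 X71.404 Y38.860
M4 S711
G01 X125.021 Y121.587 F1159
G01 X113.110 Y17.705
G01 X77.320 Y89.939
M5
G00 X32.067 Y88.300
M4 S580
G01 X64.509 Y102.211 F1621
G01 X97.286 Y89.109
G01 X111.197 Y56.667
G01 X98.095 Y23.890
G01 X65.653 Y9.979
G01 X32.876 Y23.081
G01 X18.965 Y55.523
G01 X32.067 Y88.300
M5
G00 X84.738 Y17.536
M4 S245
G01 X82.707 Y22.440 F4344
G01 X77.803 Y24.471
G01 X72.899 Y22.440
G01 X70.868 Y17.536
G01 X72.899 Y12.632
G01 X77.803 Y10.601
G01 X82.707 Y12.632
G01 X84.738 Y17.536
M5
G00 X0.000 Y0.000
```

y_svg = 145.706 − y_m.

[1] S580→`#0000ff` (score); closed run; points: 50.358,56.113 80.003,56.113 80.003,98.110 50.358,98.110

[2] S711→`#ff00ff` (cut); open run; points: 83.004,9.938 116.996,98.478 38.754,24.124 37.967,6.558 57.646,130.692 23.054,19.469

[3] S245→`#ff8800` (engrave); closed run; points: 121.577,71.345 124.802,76.220 122.193,81.450 116.359,81.807 113.134,76.932 115.743,71.702

[4] S711→`#ff00ff` (cut); open run; points: 71.404,106.846 125.021,24.119 113.110,128.001 77.320,55.767

[5] S580→`#0000ff` (score); closed run; points: 32.067,57.406 64.509,43.495 97.286,56.597 111.197,89.039 98.095,121.816 65.653,135.727 32.876,122.625 18.965,90.183

[6] S245→`#ff8800` (engrave); closed run; points: 84.738,128.170 82.707,123.266 77.803,121.235 72.899,123.266 70.868,128.170 72.899,133.074 77.803,135.105 82.707,133.074

<svg xmlns="http://www.w3.org/2000/svg" width="151.764mm" height="145.706mm" viewBox="0 0 151.764 145.706">
  <polygon points="50.358,56.113 80.003,56.113 80.003,98.110 50.358,98.110" fill="none" stroke="#0000ff"/>
  <polyline points="83.004,9.938 116.996,98.478 38.754,24.124 37.967,6.558 57.646,130.692 23.054,19.469" fill="none" stroke="#ff00ff"/>
  <polygon points="121.577,71.345 124.802,76.220 122.193,81.450 116.359,81.807 113.134,76.932 115.743,71.702" fill="none" stroke="#ff8800"/>
  <polyline points="71.404,106.846 125.021,24.119 113.110,128.001 77.320,55.767" fill="none" stroke="#ff00ff"/>
  <polygon points="32.067,57.406 64.509,43.495 97.286,56.597 111.197,89.039 98.095,121.816 65.653,135.727 32.876,122.625 18.965,90.183" fill="none" stroke="#0000ff"/>
  <polygon points="84.738,128.170 82.707,123.266 77.803,121.235 72.899,123.266 70.868,128.170 72.899,133.074 77.803,135.105 82.707,133.074" fill="none" stroke="#ff8800"/>
</svg>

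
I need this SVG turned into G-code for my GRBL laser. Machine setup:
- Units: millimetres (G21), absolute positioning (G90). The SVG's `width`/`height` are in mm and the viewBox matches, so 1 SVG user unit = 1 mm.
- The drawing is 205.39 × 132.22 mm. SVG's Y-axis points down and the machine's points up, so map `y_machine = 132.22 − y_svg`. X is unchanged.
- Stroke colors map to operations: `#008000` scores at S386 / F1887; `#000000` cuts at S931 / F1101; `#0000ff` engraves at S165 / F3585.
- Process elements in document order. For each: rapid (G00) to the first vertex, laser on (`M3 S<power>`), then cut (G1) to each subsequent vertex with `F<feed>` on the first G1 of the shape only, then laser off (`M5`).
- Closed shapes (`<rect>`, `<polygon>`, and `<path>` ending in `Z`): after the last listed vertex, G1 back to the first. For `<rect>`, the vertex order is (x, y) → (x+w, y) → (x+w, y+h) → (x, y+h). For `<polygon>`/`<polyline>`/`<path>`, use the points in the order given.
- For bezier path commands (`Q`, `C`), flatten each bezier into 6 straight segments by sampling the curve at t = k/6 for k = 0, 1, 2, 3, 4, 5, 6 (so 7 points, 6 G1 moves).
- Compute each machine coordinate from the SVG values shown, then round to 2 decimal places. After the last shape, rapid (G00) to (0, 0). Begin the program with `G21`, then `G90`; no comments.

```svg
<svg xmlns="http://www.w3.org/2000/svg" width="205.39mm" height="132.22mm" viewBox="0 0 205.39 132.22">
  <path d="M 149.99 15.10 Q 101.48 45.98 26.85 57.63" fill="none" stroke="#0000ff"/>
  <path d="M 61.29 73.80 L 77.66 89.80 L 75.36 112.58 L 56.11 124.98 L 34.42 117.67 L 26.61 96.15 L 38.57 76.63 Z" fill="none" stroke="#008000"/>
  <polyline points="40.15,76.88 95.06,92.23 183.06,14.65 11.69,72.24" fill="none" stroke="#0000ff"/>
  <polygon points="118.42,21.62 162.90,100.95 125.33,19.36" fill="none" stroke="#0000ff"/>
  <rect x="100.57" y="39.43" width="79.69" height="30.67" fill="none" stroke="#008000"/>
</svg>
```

viewBox `0 0 205.39 132.22` with mm width/height → 1 unit = 1 mm. Flip: y_m = 132.22 − y_svg.

**Shape 1** — `<path>` quadratic bezier, stroke `#0000ff` → engrave (S165, F3585). Control points (SVG): P0=(149.99,15.10), P1=(101.48,45.98), P2=(26.85,57.63); sampled at t=k/6. Machine vertices: (149.99,117.12) → (133.09,107.36) → (114.75,98.67) → (94.95,91.05) → (73.70,84.49) → (51.00,79.01) → (26.85,74.59). Open path.

**Shape 2** — `<path>` regular polygon, stroke `#008000` → score (S386, F1887). Machine vertices: (61.29,58.42) → (77.66,42.42) → (75.36,19.64) → (56.11,7.24) → (34.42,14.55) → (26.61,36.07) → (38.57,55.59) → (61.29,58.42). Closed: final G1 returns to the first vertex.

**Shape 3** — `<polyline>` open polyline, stroke `#0000ff` → engrave (S165, F3585). Machine vertices: (40.15,55.34) → (95.06,39.99) → (183.06,117.57) → (11.69,59.98). Open path.

**Shape 4** — `<polygon>` closed polygon, stroke `#0000ff` → engrave (S165, F3585). Machine vertices: (118.42,110.60) → (162.90,31.27) → (125.33,112.86) → (118.42,110.60). Closed: final G1 returns to the first vertex.

**Shape 5** — `<rect>` rectangle, stroke `#008000` → score (S386, F1887). Machine vertices: (100.57,92.79) → (180.26,92.79) → (180.26,62.12) → (100.57,62.12) → (100.57,92.79). Closed: final G1 returns to the first vertex.

G21
G90
G00 X149.99 Y117.12
M3 S165
G1 X133.09 Y107.36 F3585
G1 X114.75 Y98.67
G1 X94.95 Y91.05
G1 X73.70 Y84.49
G1 X51.00 Y79.01
G1 X26.85 Y74.59
M5
G00 X61.29 Y58.42
M3 S386
G1 X77.66 Y42.42 F1887
G1 X75.36 Y19.64
G1 X56.11 Y7.24
G1 X34.42 Y14.55
G1 X26.61 Y36.07
G1 X38.57 Y55.59
G1 X61.29 Y58.42
M5
G00 X40.15 Y55.34
M3 S165
G1 X95.06 Y39.99 F3585
G1 X183.06 Y117.57
G1 X11.69 Y59.98
M5
G00 X118.42 Y110.60
M3 S165
G1 X162.90 Y31.27 F3585
G1 X125.33 Y112.86
G1 X118.42 Y110.60
M5
G00 X100.57 Y92.79
M3 S386
G1 X180.26 Y92.79 F1887
G1 X180.26 Y62.12
G1 X100.57 Y62.12
G1 X100.57 Y92.79
M5
G00 X0.00 Y0.00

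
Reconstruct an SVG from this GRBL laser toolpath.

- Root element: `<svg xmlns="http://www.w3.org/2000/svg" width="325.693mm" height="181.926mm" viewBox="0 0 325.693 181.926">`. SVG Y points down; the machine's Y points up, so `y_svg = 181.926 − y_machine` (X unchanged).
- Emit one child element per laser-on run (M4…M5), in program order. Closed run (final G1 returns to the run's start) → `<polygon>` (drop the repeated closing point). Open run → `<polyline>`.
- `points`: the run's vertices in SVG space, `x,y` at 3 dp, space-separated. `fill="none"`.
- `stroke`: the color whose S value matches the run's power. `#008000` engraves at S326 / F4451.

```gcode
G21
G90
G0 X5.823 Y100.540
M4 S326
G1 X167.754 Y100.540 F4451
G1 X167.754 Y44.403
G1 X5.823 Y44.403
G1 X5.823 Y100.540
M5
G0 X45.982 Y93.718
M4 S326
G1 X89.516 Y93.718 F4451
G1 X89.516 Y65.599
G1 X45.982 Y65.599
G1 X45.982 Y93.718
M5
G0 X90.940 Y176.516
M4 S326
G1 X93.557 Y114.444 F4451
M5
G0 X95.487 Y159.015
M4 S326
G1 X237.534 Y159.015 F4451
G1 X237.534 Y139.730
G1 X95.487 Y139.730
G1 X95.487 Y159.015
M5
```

Each laser-on run becomes one SVG element. Flip Y back into SVG space with y_svg = 181.926 − y_machine. Every run uses S326, so all elements get stroke `#008000` (engrave).

Run 1: The run returns to its start, so emit a `<polygon>` with points (Y-flipped): 5.823,81.386 167.754,81.386 167.754,137.523 5.823,137.523.

Run 2: The run returns to its start, so emit a `<polygon>` with points (Y-flipped): 45.982,88.208 89.516,88.208 89.516,116.327 45.982,116.327.

Run 3: The run is open, so emit a `<polyline>` with points (Y-flipped): 90.940,5.410 93.557,67.482.

Run 4: The run returns to its start, so emit a `<polygon>` with points (Y-flipped): 95.487,22.911 237.534,22.911 237.534,42.196 95.487,42.196.

<svg xmlns="http://www.w3.org/2000/svg" width="325.693mm" height="181.926mm" viewBox="0 0 325.693 181.926">
  <polygon points="5.823,81.386 167.754,81.386 167.754,137.523 5.823,137.523" fill="none" stroke="#008000"/>
  <polygon points="45.982,88.208 89.516,88.208 89.516,116.327 45.982,116.327" fill="none" stroke="#008000"/>
  <polyline points="90.940,5.410 93.557,67.482" fill="none" stroke="#008000"/>
  <polygon points="95.487,22.911 237.534,22.911 237.534,42.196 95.487,42.196" fill="none" stroke="#008000"/>
</svg>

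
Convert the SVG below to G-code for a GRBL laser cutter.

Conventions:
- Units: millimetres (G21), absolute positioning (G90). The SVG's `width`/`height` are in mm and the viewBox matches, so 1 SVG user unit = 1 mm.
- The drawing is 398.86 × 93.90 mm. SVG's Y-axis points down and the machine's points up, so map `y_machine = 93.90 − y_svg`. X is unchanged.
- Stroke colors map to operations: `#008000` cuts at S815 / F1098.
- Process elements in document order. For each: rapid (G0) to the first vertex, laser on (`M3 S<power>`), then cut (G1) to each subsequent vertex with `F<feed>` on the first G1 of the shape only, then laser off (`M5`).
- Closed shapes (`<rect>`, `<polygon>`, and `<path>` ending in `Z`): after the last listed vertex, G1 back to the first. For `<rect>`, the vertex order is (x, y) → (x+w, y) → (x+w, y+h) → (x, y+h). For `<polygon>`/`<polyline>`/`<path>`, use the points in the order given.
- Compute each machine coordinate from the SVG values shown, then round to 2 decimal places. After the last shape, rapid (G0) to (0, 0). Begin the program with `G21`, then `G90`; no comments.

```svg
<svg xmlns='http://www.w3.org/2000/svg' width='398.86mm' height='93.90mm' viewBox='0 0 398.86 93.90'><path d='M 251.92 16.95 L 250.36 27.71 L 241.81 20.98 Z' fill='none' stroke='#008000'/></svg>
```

1 u = 1 mm; y_m = 93.90 − y.

[1] `<path>` regular polygon, #008000→cut S815 F1098: (251.92,76.95) → (250.36,66.19) → (241.81,72.92) → (251.92,76.95) (closed)

G21
G90
G0 X251.92 Y76.95
M3 S815
G1 X250.36 Y66.19 F1098
G1 X241.81 Y72.92
G1 X251.92 Y76.95
M5
G0 X0.00 Y0.00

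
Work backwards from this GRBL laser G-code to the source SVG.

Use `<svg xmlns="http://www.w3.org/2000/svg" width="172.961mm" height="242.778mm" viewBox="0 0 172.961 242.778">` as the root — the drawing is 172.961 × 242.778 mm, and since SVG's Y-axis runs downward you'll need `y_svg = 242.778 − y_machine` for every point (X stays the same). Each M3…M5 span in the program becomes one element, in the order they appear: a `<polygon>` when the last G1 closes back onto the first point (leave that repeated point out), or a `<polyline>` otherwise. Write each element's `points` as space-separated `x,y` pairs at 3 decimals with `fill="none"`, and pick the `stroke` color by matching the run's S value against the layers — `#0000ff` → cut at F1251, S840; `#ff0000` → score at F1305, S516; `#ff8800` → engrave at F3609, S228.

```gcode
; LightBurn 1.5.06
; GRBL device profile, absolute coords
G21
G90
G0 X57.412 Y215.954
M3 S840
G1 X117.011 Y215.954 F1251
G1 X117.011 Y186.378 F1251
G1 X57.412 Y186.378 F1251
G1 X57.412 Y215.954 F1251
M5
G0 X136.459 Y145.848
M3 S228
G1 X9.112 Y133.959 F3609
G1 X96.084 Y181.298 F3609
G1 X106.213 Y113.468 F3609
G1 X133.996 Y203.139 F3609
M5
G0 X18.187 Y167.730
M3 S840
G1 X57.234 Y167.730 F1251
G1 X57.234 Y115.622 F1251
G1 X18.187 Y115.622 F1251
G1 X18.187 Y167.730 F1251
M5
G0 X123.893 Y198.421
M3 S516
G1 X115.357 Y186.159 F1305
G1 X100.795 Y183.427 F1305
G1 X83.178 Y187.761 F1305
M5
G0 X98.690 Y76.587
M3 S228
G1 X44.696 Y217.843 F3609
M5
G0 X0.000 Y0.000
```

<svg xmlns="http://www.w3.org/2000/svg" width="172.961mm" height="242.778mm" viewBox="0 0 172.961 242.778">
  <polygon points="57.412,26.824 117.011,26.824 117.011,56.400 57.412,56.400" fill="none" stroke="#0000ff"/>
  <polyline points="136.459,96.930 9.112,108.819 96.084,61.480 106.213,129.310 133.996,39.639" fill="none" stroke="#ff8800"/>
  <polygon points="18.187,75.048 57.234,75.048 57.234,127.156 18.187,127.156" fill="none" stroke="#0000ff"/>
  <polyline points="123.893,44.357 115.357,56.619 100.795,59.351 83.178,55.017" fill="none" stroke="#ff0000"/>
  <polyline points="98.690,166.191 44.696,24.935" fill="none" stroke="#ff8800"/>
</svg>

Each laser-on run becomes one SVG element. Flip Y back into SVG space with y_svg = 242.778 − y_machine.

Run 1: power S840 maps to stroke `#0000ff` (cut). The run returns to its start, so emit a `<polygon>` with points (Y-flipped): 57.412,26.824 117.011,26.824 117.011,56.400 57.412,56.400.

Run 2: the run's S228 means `#ff8800` (engrave). The run is open, so emit a `<polyline>` with points (Y-flipped): 136.459,96.930 9.112,108.819 96.084,61.480 106.213,129.310 133.996,39.639.

Run 3: S840 ⇒ cut layer `#0000ff`. The run returns to its start, so emit a `<polygon>` with points (Y-flipped): 18.187,75.048 57.234,75.048 57.234,127.156 18.187,127.156.

Run 4: the run's S516 means `#ff0000` (score). The run is open, so emit a `<polyline>` with points (Y-flipped): 123.893,44.357 115.357,56.619 100.795,59.351 83.178,55.017.

Run 5: the run's S228 means `#ff8800` (engrave). The run is open, so emit a `<polyline>` with points (Y-flipped): 98.690,166.191 44.696,24.935.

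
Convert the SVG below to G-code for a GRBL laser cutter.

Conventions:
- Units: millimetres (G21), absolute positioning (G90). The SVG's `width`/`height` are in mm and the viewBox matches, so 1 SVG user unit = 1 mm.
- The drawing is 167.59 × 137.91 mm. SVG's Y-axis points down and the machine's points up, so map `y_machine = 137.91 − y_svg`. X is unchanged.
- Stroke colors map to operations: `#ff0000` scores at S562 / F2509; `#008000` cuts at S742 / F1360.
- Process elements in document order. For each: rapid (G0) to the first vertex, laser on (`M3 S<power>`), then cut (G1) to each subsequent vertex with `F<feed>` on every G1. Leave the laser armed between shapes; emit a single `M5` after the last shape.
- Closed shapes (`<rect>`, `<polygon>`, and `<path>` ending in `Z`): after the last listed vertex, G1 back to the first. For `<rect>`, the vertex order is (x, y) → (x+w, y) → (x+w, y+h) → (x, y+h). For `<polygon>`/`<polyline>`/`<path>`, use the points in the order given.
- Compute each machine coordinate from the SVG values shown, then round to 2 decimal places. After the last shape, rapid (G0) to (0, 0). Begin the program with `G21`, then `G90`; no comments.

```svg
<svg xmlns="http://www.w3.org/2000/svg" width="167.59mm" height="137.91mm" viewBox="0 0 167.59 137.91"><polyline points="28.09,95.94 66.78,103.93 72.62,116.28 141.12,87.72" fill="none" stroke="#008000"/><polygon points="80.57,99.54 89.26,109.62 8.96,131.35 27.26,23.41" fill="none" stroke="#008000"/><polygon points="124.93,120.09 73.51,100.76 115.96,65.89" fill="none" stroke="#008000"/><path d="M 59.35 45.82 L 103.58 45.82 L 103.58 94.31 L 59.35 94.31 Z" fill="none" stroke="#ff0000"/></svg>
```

1 u = 1 mm; y_m = 137.91 − y.

[1] `<polyline>` open polyline, #008000→cut S742 F1360: (28.09,41.97) → (66.78,33.98) → (72.62,21.63) → (141.12,50.19)

[2] `<polygon>` closed polygon, #008000→cut S742 F1360: (80.57,38.37) → (89.26,28.29) → (8.96,6.56) → (27.26,114.50) → (80.57,38.37) (closed)

[3] `<polygon>` regular polygon, #008000→cut S742 F1360: (124.93,17.82) → (73.51,37.15) → (115.96,72.02) → (124.93,17.82) (closed)

[4] `<path>` rectangle, #ff0000→score S562 F2509: (59.35,92.09) → (103.58,92.09) → (103.58,43.60) → (59.35,43.60) → (59.35,92.09) (closed)

G21
G90
G0 X28.09 Y41.97
M3 S742
G1 X66.78 Y33.98 F1360
G1 X72.62 Y21.63 F1360
G1 X141.12 Y50.19 F1360
G0 X80.57 Y38.37
M3 S742
G1 X89.26 Y28.29 F1360
G1 X8.96 Y6.56 F1360
G1 X27.26 Y114.50 F1360
G1 X80.57 Y38.37 F1360
G0 X124.93 Y17.82
M3 S742
G1 X73.51 Y37.15 F1360
G1 X115.96 Y72.02 F1360
G1 X124.93 Y17.82 F1360
G0 X59.35 Y92.09
M3 S562
G1 X103.58 Y92.09 F2509
G1 X103.58 Y43.60 F2509
G1 X59.35 Y43.60 F2509
G1 X59.35 Y92.09 F2509
M5
G0 X0.00 Y0.00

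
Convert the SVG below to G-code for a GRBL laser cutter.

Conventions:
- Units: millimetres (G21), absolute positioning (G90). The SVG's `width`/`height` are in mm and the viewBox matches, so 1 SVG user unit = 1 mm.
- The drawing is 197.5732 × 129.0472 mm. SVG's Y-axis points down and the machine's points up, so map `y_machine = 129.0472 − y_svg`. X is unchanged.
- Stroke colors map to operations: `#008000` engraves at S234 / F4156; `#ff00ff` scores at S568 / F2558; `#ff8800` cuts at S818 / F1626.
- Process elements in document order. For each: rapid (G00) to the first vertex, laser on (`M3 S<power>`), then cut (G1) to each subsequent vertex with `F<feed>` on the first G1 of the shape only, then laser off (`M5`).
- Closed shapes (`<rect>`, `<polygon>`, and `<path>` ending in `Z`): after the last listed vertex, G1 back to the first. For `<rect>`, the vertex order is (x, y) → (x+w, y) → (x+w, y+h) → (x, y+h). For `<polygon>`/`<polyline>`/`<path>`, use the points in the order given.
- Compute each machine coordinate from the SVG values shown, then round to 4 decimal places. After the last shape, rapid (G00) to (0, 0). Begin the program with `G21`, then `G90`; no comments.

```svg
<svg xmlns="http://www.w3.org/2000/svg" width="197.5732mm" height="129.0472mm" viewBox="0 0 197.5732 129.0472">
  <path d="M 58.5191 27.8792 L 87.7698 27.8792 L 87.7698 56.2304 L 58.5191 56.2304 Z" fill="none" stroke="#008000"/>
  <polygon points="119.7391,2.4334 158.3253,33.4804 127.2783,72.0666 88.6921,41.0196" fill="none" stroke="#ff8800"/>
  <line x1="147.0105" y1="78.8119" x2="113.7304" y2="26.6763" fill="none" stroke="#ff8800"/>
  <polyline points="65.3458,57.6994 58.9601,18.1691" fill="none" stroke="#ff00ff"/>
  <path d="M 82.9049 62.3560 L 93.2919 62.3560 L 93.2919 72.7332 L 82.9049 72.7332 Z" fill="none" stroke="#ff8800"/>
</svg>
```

G21
G90
G00 X58.5191 Y101.1680
M3 S234
G1 X87.7698 Y101.1680 F4156
G1 X87.7698 Y72.8168
G1 X58.5191 Y72.8168
G1 X58.5191 Y101.1680
M5
G00 X119.7391 Y126.6138
M3 S818
G1 X158.3253 Y95.5668 F1626
G1 X127.2783 Y56.9806
G1 X88.6921 Y88.0276
G1 X119.7391 Y126.6138
M5
G00 X147.0105 Y50.2353
M3 S818
G1 X113.7304 Y102.3709 F1626
M5
G00 X65.3458 Y71.3478
M3 S568
G1 X58.9601 Y110.8781 F2558
M5
G00 X82.9049 Y66.6912
M3 S818
G1 X93.2919 Y66.6912 F1626
G1 X93.2919 Y56.3140
G1 X82.9049 Y56.3140
G1 X82.9049 Y66.6912
M5
G00 X0.0000 Y0.0000

Since the viewBox matches the mm dimensions, user units are millimetres directly. The only transform is the Y-flip y_m = 129.0472 − y_svg.

Shape 1 is a rectangle drawn with `<path>`. Its stroke #008000 means engrave at S234, F4156. After flipping Y the toolpath is (58.5191,101.1680) → (87.7698,101.1680) → (87.7698,72.8168) → (58.5191,72.8168) → (58.5191,101.1680), returning to the start.

Shape 2 is a regular polygon drawn with `<polygon>`. Its stroke #ff8800 means cut at S818, F1626. After flipping Y the toolpath is (119.7391,126.6138) → (158.3253,95.5668) → (127.2783,56.9806) → (88.6921,88.0276) → (119.7391,126.6138), returning to the start.

Shape 3 is a line segment drawn with `<line>`. Its stroke #ff8800 means cut at S818, F1626. After flipping Y the toolpath is (147.0105,50.2353) → (113.7304,102.3709).

Shape 4 is a line segment drawn with `<polyline>`. Its stroke #ff00ff means score at S568, F2558. After flipping Y the toolpath is (65.3458,71.3478) → (58.9601,110.8781).

Shape 5 is a rectangle drawn with `<path>`. Its stroke #ff8800 means cut at S818, F1626. After flipping Y the toolpath is (82.9049,66.6912) → (93.2919,66.6912) → (93.2919,56.3140) → (82.9049,56.3140) → (82.9049,66.6912), returning to the start.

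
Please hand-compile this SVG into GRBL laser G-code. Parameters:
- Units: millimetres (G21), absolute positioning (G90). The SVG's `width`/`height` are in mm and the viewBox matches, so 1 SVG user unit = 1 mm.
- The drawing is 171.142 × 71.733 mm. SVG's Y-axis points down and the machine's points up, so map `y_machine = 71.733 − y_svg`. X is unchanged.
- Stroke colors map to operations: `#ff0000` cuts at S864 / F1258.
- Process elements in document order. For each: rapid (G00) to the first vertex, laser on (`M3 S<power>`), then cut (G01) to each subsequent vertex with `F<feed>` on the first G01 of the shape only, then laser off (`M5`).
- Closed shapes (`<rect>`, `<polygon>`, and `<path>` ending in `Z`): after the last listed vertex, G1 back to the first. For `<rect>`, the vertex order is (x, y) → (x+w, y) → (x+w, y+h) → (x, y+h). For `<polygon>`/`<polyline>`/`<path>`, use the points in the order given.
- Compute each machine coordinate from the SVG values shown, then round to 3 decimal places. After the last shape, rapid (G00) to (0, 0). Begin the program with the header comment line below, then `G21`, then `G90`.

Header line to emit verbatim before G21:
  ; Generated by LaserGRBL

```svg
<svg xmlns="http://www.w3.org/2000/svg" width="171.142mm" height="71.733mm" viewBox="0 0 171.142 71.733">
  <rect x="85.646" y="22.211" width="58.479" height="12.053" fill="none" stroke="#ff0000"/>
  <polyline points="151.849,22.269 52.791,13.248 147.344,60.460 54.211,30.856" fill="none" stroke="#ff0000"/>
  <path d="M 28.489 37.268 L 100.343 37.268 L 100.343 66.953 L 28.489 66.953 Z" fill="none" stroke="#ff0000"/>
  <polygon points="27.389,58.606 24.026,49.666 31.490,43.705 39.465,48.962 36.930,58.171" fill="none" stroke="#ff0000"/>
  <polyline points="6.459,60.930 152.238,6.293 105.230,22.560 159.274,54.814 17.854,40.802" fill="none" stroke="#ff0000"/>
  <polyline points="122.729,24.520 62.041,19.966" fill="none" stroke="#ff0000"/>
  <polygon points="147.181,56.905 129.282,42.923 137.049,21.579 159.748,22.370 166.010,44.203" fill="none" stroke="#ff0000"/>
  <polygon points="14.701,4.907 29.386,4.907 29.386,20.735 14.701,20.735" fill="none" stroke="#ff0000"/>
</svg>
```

; Generated by LaserGRBL
G21
G90
G00 X85.646 Y49.522
M3 S864
G01 X144.125 Y49.522 F1258
G01 X144.125 Y37.469
G01 X85.646 Y37.469
G01 X85.646 Y49.522
M5
G00 X151.849 Y49.464
M3 S864
G01 X52.791 Y58.485 F1258
G01 X147.344 Y11.273
G01 X54.211 Y40.877
M5
G00 X28.489 Y34.465
M3 S864
G01 X100.343 Y34.465 F1258
G01 X100.343 Y4.780
G01 X28.489 Y4.780
G01 X28.489 Y34.465
M5
G00 X27.389 Y13.127
M3 S864
G01 X24.026 Y22.067 F1258
G01 X31.490 Y28.028
G01 X39.465 Y22.771
G01 X36.930 Y13.562
G01 X27.389 Y13.127
M5
G00 X6.459 Y10.803
M3 S864
G01 X152.238 Y65.440 F1258
G01 X105.230 Y49.173
G01 X159.274 Y16.919
G01 X17.854 Y30.931
M5
G00 X122.729 Y47.213
M3 S864
G01 X62.041 Y51.767 F1258
M5
G00 X147.181 Y14.828
M3 S864
G01 X129.282 Y28.810 F1258
G01 X137.049 Y50.154
G01 X159.748 Y49.363
G01 X166.010 Y27.530
G01 X147.181 Y14.828
M5
G00 X14.701 Y66.826
M3 S864
G01 X29.386 Y66.826 F1258
G01 X29.386 Y50.998
G01 X14.701 Y50.998
G01 X14.701 Y66.826
M5
G00 X0.000 Y0.000

Since the viewBox matches the mm dimensions, user units are millimetres directly. The only transform is the Y-flip y_m = 71.733 − y_svg.

Shape 1 is a rectangle drawn with `<rect>`. Its stroke #ff0000 means cut at S864, F1258. After flipping Y the toolpath is (85.646,49.522) → (144.125,49.522) → (144.125,37.469) → (85.646,37.469) → (85.646,49.522), returning to the start.

Shape 2 is a open polyline drawn with `<polyline>`. Its stroke #ff0000 means cut at S864, F1258. After flipping Y the toolpath is (151.849,49.464) → (52.791,58.485) → (147.344,11.273) → (54.211,40.877).

Shape 3 is a rectangle drawn with `<path>`. Its stroke #ff0000 means cut at S864, F1258. After flipping Y the toolpath is (28.489,34.465) → (100.343,34.465) → (100.343,4.780) → (28.489,4.780) → (28.489,34.465), returning to the start.

Shape 4 is a regular polygon drawn with `<polygon>`. Its stroke #ff0000 means cut at S864, F1258. After flipping Y the toolpath is (27.389,13.127) → (24.026,22.067) → (31.490,28.028) → (39.465,22.771) → (36.930,13.562) → (27.389,13.127), returning to the start.

Shape 5 is a open polyline drawn with `<polyline>`. Its stroke #ff0000 means cut at S864, F1258. After flipping Y the toolpath is (6.459,10.803) → (152.238,65.440) → (105.230,49.173) → (159.274,16.919) → (17.854,30.931).

Shape 6 is a line segment drawn with `<polyline>`. Its stroke #ff0000 means cut at S864, F1258. After flipping Y the toolpath is (122.729,47.213) → (62.041,51.767).

Shape 7 is a regular polygon drawn with `<polygon>`. Its stroke #ff0000 means cut at S864, F1258. After flipping Y the toolpath is (147.181,14.828) → (129.282,28.810) → (137.049,50.154) → (159.748,49.363) → (166.010,27.530) → (147.181,14.828), returning to the start.

Shape 8 is a rectangle drawn with `<polygon>`. Its stroke #ff0000 means cut at S864, F1258. After flipping Y the toolpath is (14.701,66.826) → (29.386,66.826) → (29.386,50.998) → (14.701,50.998) → (14.701,66.826), returning to the start.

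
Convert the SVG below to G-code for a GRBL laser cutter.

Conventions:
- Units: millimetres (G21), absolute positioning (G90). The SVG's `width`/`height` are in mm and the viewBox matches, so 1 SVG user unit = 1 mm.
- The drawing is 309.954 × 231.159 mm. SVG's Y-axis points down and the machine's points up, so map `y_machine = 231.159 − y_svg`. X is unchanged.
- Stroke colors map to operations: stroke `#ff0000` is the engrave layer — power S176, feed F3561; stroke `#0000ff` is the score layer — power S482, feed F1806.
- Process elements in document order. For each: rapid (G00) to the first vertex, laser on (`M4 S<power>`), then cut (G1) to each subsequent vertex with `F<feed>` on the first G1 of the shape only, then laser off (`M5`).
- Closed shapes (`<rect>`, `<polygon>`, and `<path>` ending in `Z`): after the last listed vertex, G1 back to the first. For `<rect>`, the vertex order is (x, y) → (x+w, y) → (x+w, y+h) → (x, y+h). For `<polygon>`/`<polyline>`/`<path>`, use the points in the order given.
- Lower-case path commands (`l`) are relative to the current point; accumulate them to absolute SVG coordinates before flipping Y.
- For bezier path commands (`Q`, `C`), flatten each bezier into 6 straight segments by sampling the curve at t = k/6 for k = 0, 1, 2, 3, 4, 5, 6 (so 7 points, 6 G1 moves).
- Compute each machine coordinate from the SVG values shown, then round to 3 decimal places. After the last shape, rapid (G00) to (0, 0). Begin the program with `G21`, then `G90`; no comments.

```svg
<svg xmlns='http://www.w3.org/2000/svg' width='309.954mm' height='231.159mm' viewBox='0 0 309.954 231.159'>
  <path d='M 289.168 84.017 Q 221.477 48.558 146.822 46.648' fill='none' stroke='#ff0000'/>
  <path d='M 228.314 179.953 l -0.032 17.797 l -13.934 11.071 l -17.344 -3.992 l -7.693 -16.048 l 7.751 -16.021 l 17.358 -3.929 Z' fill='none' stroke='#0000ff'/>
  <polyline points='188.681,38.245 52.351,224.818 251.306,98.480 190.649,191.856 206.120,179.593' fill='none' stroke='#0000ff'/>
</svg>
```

G21
G90
G00 X289.168 Y147.142
M4 S176
G1 X266.411 Y158.030 F3561
G1 X243.267 Y167.054
G1 X219.736 Y174.214
G1 X195.818 Y179.510
G1 X171.514 Y182.942
G1 X146.822 Y184.511
M5
G00 X228.314 Y51.206
M4 S482
G1 X228.282 Y33.409 F1806
G1 X214.348 Y22.338
G1 X197.004 Y26.330
G1 X189.311 Y42.378
G1 X197.062 Y58.399
G1 X214.420 Y62.328
G1 X228.314 Y51.206
M5
G00 X188.681 Y192.914
M4 S482
G1 X52.351 Y6.341 F1806
G1 X251.306 Y132.679
G1 X190.649 Y39.303
G1 X206.120 Y51.566
M5
G00 X0.000 Y0.000

1 u = 1 mm; y_m = 231.159 − y.

[1] `<path>` quadratic bezier, #ff0000→engrave S176 F3561: (289.168,147.142) → (266.411,158.030) → (243.267,167.054) → (219.736,174.214) → (195.818,179.510) → (171.514,182.942) → (146.822,184.511)

[2] `<path>` regular polygon, #0000ff→score S482 F1806: (228.314,51.206) → (228.282,33.409) → (214.348,22.338) → (197.004,26.330) → (189.311,42.378) → (197.062,58.399) → (214.420,62.328) → (228.314,51.206) (closed)

[3] `<polyline>` open polyline, #0000ff→score S482 F1806: (188.681,192.914) → (52.351,6.341) → (251.306,132.679) → (190.649,39.303) → (206.120,51.566)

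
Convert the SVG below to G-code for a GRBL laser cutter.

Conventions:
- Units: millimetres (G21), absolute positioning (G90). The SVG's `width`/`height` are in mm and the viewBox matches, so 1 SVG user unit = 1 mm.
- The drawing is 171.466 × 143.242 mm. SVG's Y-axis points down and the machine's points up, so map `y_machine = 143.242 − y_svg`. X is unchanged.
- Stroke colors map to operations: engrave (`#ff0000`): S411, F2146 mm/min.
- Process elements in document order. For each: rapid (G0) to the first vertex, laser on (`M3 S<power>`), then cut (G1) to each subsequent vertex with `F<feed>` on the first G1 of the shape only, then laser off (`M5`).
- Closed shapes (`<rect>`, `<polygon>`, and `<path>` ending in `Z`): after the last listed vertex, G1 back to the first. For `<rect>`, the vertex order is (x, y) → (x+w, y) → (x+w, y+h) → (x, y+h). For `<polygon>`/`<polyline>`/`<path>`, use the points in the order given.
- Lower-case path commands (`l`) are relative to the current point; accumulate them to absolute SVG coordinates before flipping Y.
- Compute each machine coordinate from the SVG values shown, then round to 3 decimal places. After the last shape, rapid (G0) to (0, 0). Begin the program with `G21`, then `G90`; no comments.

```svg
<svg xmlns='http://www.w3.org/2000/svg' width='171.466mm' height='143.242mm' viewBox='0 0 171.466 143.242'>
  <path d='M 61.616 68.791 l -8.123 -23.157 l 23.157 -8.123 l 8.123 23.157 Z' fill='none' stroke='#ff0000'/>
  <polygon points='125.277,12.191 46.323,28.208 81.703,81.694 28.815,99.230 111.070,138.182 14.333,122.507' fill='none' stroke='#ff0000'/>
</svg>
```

1 u = 1 mm; y_m = 143.242 − y.

[1] `<path>` regular polygon, #ff0000→engrave S411 F2146: (61.616,74.451) → (53.493,97.608) → (76.650,105.731) → (84.773,82.574) → (61.616,74.451) (closed)

[2] `<polygon>` closed polygon, #ff0000→engrave S411 F2146: (125.277,131.051) → (46.323,115.034) → (81.703,61.548) → (28.815,44.012) → (111.070,5.060) → (14.333,20.735) → (125.277,131.051) (closed)

G21
G90
G0 X61.616 Y74.451
M3 S411
G1 X53.493 Y97.608 F2146
G1 X76.650 Y105.731
G1 X84.773 Y82.574
G1 X61.616 Y74.451
M5
G0 X125.277 Y131.051
M3 S411
G1 X46.323 Y115.034 F2146
G1 X81.703 Y61.548
G1 X28.815 Y44.012
G1 X111.070 Y5.060
G1 X14.333 Y20.735
G1 X125.277 Y131.051
M5
G0 X0.000 Y0.000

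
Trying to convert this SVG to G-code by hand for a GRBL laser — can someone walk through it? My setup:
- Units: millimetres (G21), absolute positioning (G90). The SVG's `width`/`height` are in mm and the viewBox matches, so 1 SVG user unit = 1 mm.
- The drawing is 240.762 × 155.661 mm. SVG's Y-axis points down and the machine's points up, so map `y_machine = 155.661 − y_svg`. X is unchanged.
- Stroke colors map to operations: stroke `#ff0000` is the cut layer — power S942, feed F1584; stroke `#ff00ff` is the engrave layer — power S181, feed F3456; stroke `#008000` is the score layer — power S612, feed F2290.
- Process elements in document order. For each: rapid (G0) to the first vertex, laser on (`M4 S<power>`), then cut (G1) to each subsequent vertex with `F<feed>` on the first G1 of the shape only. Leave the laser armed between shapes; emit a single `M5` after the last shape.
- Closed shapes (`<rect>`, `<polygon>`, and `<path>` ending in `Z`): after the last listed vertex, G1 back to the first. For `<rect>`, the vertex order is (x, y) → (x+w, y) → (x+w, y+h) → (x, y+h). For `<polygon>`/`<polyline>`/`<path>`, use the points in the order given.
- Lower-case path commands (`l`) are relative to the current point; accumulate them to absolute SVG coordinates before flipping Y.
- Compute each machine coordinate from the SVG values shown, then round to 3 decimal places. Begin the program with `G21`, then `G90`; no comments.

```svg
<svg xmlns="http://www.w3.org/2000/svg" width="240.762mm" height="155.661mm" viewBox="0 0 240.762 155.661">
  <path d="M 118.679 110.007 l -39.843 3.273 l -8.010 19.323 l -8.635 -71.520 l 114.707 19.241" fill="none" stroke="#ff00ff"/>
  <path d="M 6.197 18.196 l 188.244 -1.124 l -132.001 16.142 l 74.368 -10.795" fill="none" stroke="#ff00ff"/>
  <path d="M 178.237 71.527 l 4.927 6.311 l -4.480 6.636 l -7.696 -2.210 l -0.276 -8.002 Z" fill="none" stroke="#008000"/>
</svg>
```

G21
G90
G0 X118.679 Y45.654
M4 S181
G1 X78.836 Y42.381 F3456
G1 X70.826 Y23.058
G1 X62.191 Y94.578
G1 X176.898 Y75.337
G0 X6.197 Y137.465
M4 S181
G1 X194.441 Y138.589 F3456
G1 X62.440 Y122.447
G1 X136.808 Y133.242
G0 X178.237 Y84.134
M4 S612
G1 X183.164 Y77.823 F2290
G1 X178.684 Y71.187
G1 X170.988 Y73.397
G1 X170.712 Y81.399
G1 X178.237 Y84.134
M5

viewBox `0 0 240.762 155.661` with mm width/height → 1 unit = 1 mm. Flip: y_m = 155.661 − y_svg.

**Shape 1** — `<path>` open polyline, stroke `#ff00ff` → engrave (S181, F3456). Machine vertices: (118.679,45.654) → (78.836,42.381) → (70.826,23.058) → (62.191,94.578) → (176.898,75.337). Open path.

**Shape 2** — `<path>` open polyline, stroke `#ff00ff` → engrave (S181, F3456). Machine vertices: (6.197,137.465) → (194.441,138.589) → (62.440,122.447) → (136.808,133.242). Open path.

**Shape 3** — `<path>` regular polygon, stroke `#008000` → score (S612, F2290). Machine vertices: (178.237,84.134) → (183.164,77.823) → (178.684,71.187) → (170.988,73.397) → (170.712,81.399) → (178.237,84.134). Closed: final G1 returns to the first vertex.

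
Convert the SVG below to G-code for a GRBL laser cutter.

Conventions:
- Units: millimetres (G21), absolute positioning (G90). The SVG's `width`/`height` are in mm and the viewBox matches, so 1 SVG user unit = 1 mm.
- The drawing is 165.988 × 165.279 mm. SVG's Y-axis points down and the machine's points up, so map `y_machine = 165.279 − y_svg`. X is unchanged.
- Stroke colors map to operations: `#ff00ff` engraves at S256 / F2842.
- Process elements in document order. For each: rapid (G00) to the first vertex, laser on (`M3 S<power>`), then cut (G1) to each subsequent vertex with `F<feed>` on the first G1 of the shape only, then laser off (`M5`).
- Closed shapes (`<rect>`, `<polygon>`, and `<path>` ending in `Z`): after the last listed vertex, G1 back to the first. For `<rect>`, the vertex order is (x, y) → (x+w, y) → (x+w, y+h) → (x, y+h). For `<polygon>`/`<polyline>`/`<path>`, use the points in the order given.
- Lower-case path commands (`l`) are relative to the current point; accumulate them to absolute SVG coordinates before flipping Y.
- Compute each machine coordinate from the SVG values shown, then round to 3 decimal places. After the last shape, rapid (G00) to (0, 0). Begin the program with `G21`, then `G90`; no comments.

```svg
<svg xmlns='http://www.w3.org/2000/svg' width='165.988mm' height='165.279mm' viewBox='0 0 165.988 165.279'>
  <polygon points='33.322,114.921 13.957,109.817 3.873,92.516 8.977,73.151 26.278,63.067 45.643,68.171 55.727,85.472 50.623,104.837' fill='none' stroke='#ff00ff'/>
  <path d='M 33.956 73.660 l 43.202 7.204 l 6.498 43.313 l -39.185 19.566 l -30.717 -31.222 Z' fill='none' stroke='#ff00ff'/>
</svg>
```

G21
G90
G00 X33.322 Y50.358
M3 S256
G1 X13.957 Y55.462 F2842
G1 X3.873 Y72.763
G1 X8.977 Y92.128
G1 X26.278 Y102.212
G1 X45.643 Y97.108
G1 X55.727 Y79.807
G1 X50.623 Y60.442
G1 X33.322 Y50.358
M5
G00 X33.956 Y91.619
M3 S256
G1 X77.158 Y84.415 F2842
G1 X83.656 Y41.102
G1 X44.471 Y21.536
G1 X13.754 Y52.758
G1 X33.956 Y91.619
M5
G00 X0.000 Y0.000

1 u = 1 mm; y_m = 165.279 − y.

[1] `<polygon>` regular polygon, #ff00ff→engrave S256 F2842: (33.322,50.358) → (13.957,55.462) → (3.873,72.763) → (8.977,92.128) → (26.278,102.212) → (45.643,97.108) → (55.727,79.807) → (50.623,60.442) → (33.322,50.358) (closed)

[2] `<path>` regular polygon, #ff00ff→engrave S256 F2842: (33.956,91.619) → (77.158,84.415) → (83.656,41.102) → (44.471,21.536) → (13.754,52.758) → (33.956,91.619) (closed)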